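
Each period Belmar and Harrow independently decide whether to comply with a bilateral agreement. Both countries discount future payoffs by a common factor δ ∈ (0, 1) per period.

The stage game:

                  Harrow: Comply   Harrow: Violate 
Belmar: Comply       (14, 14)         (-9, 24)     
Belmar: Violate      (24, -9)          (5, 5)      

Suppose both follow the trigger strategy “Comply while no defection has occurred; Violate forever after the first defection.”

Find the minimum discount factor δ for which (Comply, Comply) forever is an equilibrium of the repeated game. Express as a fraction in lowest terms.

10/19

14/(1−δ) ≥ 24 + 5δ/(1−δ)
14 ≥ 24 − 19δ
δ ≥ 10/19.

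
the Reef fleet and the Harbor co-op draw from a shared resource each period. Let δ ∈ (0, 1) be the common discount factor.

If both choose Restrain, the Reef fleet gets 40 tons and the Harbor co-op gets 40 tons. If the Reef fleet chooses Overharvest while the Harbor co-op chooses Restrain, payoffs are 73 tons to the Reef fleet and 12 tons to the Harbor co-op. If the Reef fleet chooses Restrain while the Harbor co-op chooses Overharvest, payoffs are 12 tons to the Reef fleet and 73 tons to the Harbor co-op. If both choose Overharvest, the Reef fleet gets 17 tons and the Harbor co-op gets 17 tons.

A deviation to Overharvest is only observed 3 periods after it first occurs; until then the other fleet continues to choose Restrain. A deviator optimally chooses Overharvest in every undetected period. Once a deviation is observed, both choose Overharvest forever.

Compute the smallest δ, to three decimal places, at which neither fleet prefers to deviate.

0.838

A deviator earns 73 for 3 periods, then 17 forever; cooperating earns 40 forever. Multiplying the IC by (1−δ):
40 ≥ 73(1−δ^3) + 17δ^3, so 56·δ^3 ≥ 33 and δ^3 ≥ 33/56.
δ ≥ (33/56)^(1/3) ≈ 0.838.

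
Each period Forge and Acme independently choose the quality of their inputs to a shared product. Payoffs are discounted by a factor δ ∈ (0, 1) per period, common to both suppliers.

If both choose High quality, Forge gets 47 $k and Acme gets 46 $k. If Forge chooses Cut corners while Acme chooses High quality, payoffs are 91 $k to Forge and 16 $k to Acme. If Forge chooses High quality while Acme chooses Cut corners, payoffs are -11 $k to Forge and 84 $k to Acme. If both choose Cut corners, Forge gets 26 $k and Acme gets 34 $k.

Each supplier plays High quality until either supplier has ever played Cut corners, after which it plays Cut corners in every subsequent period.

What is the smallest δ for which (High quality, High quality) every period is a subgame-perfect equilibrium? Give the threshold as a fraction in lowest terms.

Forge: cooperation gives 47 each period; deviation gives 91 once then 26 forever.
  47/(1−δ) ≥ 91 + 26δ/(1−δ) ⇒ δ ≥ 44/65.
Acme: cooperation gives 46 each period; deviation gives 84 once then 34 forever.
  δ ≥ 38/50 = 19/25.
Both must hold, so the binding constraint is Acme's: δ ≥ 19/25.

19/25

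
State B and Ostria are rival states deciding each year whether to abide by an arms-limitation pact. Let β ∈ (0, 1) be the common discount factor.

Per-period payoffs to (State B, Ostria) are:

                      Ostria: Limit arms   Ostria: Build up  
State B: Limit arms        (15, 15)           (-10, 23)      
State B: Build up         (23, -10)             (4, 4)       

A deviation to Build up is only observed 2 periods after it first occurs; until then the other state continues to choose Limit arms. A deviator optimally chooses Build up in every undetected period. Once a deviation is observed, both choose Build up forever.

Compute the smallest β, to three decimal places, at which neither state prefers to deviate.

0.649

Deviating for the 2 undetected periods gains 23−15 = 8 per period over cooperation, then loses 15−4 = 11 per period forever once punishment starts.
Gain: 8(1 + β + … + β^1); loss: 11·β^2/(1−β).
No profitable deviation ⇔ 8(1−β^2) ≤ 11·β^2, i.e. β^2 ≥ 8/(8+11) = 8/19.
Hence β ≥ (8/19)^(1/2) ≈ 0.649.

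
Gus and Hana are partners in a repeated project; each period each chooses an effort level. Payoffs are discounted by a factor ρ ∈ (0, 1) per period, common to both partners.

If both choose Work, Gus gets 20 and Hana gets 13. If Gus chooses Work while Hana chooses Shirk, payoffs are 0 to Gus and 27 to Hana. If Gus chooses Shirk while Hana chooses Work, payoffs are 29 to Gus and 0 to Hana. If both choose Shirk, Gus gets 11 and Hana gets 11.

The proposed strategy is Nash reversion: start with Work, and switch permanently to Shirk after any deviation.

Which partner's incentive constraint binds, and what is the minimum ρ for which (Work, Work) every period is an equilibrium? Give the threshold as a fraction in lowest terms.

For Gus: deviation gain 29−20 = 9, per-period punishment loss 20−11 = 9. IC gives ρ ≥ 9/18 = 1/2.
For Hana: gain 14, loss 2 per period, so ρ ≥ 14/16 = 7/8.
The tighter constraint is Hana's, so cooperation needs ρ ≥ 7/8.

Hana; ρ ≥ 7/8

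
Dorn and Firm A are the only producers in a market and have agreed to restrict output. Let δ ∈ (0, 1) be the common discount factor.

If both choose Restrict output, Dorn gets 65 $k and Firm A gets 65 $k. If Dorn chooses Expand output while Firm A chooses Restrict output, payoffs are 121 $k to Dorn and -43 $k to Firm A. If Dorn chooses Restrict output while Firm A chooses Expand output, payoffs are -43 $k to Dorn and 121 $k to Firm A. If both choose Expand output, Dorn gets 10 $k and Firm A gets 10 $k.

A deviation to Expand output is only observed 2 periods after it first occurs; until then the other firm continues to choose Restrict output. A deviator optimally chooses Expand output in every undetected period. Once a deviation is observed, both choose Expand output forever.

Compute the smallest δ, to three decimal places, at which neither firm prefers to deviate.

0.710

Deviating for the 2 undetected periods gains 121−65 = 56 per period over cooperation, then loses 65−10 = 55 per period forever once punishment starts.
Gain: 56(1 + δ + … + δ^1); loss: 55·δ^2/(1−δ).
No profitable deviation ⇔ 56(1−δ^2) ≤ 55·δ^2, i.e. δ^2 ≥ 56/(56+55) = 56/111.
Hence δ ≥ (56/111)^(1/2) ≈ 0.710.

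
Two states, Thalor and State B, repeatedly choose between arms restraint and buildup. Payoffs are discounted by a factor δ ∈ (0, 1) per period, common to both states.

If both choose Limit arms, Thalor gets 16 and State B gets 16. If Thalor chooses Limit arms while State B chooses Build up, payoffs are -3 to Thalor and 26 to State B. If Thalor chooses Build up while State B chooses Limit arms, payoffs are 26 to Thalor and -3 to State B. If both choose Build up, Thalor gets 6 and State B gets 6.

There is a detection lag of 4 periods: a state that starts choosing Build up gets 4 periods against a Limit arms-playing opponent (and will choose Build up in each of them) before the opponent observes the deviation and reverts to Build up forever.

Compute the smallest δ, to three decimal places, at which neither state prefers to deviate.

Deviating for the 4 undetected periods gains 26−16 = 10 per period over cooperation, then loses 16−6 = 10 per period forever once punishment starts.
Gain: 10(1 + δ + … + δ^3); loss: 10·δ^4/(1−δ).
No profitable deviation ⇔ 10(1−δ^4) ≤ 10·δ^4, i.e. δ^4 ≥ 10/(10+10) = 1/2.
Hence δ ≥ (1/2)^(1/4) ≈ 0.841.

0.841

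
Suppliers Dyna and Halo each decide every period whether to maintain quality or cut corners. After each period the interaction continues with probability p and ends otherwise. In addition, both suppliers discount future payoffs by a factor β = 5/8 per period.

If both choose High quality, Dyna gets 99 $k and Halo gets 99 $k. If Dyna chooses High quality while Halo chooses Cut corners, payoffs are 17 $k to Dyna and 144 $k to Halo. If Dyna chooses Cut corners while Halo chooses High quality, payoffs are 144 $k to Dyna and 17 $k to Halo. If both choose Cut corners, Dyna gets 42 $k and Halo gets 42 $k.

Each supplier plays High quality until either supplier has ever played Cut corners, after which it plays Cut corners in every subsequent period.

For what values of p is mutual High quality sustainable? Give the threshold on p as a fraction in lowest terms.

Expected continuation weight on next period's payoff is β·p = 5/8·p, which plays the role of the discount factor.
Cooperation requires 5/8·p ≥ (144−99)/(144−42) = 15/34, hence p ≥ 12/17.

12/17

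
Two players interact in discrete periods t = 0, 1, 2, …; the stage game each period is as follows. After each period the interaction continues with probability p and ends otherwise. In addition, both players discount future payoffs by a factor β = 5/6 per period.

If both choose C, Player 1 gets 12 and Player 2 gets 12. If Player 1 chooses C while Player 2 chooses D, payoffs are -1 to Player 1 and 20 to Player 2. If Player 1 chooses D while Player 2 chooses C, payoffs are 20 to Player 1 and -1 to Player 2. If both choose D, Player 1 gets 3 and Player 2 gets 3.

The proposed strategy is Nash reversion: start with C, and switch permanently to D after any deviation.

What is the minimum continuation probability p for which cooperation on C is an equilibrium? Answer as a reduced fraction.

With continuation probability p and discount β, the effective per-period discount factor is βp.
Grim-trigger IC: βp ≥ (20−12)/(20−3) = 8/17.
So p ≥ (8/17)/(5/6) = 48/85.

48/85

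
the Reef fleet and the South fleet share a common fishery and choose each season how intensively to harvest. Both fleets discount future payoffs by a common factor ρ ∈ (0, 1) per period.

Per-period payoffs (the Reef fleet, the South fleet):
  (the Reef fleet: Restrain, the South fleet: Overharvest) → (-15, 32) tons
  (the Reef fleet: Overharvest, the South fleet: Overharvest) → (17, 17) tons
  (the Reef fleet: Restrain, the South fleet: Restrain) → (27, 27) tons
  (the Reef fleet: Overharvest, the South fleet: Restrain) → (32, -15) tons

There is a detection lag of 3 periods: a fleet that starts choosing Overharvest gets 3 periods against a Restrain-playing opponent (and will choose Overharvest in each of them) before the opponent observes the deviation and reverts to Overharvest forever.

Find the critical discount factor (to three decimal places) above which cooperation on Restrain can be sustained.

Deviating for the 3 undetected periods gains 32−27 = 5 per period over cooperation, then loses 27−17 = 10 per period forever once punishment starts.
Gain: 5(1 + ρ + … + ρ^2); loss: 10·ρ^3/(1−ρ).
No profitable deviation ⇔ 5(1−ρ^3) ≤ 10·ρ^3, i.e. ρ^3 ≥ 5/(5+10) = 1/3.
Hence ρ ≥ (1/3)^(1/3) ≈ 0.693.

0.693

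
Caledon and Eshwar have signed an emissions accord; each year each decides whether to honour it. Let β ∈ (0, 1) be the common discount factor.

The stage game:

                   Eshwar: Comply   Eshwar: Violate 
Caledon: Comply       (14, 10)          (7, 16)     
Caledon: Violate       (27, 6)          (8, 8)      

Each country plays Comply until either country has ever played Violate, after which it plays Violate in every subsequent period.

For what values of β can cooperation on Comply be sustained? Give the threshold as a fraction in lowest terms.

Caledon's threshold: (27−14)/(27−8) = 13/19.
Eshwar's threshold: (16−10)/(16−8) = 3/4.
13/19 < 3/4, so Eshwar binds and β* = 3/4.

3/4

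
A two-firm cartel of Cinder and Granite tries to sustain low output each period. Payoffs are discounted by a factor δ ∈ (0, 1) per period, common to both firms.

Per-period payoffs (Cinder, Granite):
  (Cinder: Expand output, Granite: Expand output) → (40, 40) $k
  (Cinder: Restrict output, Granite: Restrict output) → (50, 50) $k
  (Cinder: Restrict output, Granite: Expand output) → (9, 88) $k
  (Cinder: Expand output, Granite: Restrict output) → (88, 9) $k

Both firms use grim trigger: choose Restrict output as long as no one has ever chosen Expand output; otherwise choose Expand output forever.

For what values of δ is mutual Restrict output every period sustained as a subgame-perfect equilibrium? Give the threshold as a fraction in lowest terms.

19/24

Cooperation forever yields 50 each period: 50/(1−δ).
Deviating yields 88 once, then 40 forever: 88 + 40δ/(1−δ).
No profitable deviation requires 50/(1−δ) ≥ 88 + 40δ/(1−δ).
Multiplying by (1−δ): 50 ≥ 88(1−δ) + 40δ = 88 − 48δ.
So 48δ ≥ 38, i.e. δ ≥ 38/48 = 19/24.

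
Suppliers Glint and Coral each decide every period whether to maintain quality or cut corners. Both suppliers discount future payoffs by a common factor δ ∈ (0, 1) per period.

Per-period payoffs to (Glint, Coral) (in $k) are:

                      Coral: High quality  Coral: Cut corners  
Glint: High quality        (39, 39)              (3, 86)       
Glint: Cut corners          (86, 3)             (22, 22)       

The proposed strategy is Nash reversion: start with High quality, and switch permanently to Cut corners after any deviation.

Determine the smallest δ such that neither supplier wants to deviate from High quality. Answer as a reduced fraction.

47/64

Cooperation forever yields 39 each period: 39/(1−δ).
Deviating yields 86 once, then 22 forever: 86 + 22δ/(1−δ).
No profitable deviation requires 39/(1−δ) ≥ 86 + 22δ/(1−δ).
Multiplying by (1−δ): 39 ≥ 86(1−δ) + 22δ = 86 − 64δ.
So 64δ ≥ 47, i.e. δ ≥ 47/64.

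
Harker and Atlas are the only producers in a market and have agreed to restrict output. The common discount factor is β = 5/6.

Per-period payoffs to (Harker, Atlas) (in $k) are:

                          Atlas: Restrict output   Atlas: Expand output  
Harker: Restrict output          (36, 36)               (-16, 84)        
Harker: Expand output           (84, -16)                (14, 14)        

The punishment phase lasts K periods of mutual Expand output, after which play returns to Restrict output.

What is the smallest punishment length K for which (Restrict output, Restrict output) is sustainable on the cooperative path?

4

No profitable deviation requires (36−14)(β+…+β^K) ≥ 84−36, i.e. β+…+β^K ≥ 24/11 ≈ 2.1818.
With β = 5/6, the partial sums are K=1: 0.8333, K=2: 1.5278, K=3: 2.1065, K=4: 2.5887.
K = 4 is the first length at which the sum reaches 2.1818.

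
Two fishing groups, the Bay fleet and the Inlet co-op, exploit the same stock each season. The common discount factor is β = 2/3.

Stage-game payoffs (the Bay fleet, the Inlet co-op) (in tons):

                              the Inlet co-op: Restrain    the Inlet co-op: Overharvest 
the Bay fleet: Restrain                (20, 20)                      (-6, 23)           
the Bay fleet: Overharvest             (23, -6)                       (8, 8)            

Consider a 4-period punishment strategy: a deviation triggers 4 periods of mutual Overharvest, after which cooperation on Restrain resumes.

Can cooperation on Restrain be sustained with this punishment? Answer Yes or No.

A one-shot deviation gives 23 now, then 8 for 4 periods, then back to 20.
Gain from deviating: (23−20) today; loss: (20−8) in each of the next 4 periods.
No-deviation condition: (20−8)(β+…+β^4) ≥ 23−20, i.e. β+…+β^4 ≥ 1/4.
At β = 2/3: β+…+β^4 = 1.6049 ≥ 0.2500.
So cooperation is sustainable.

Yes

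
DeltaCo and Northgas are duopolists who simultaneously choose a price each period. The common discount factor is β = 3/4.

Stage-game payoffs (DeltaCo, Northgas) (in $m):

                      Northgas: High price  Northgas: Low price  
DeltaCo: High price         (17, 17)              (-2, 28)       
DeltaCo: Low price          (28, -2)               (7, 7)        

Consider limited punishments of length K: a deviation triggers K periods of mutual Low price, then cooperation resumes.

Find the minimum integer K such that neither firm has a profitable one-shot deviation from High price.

No profitable deviation requires (17−7)(β+…+β^K) ≥ 28−17, i.e. β+…+β^K ≥ 11/10 ≈ 1.1000.
With β = 3/4, the partial sums are K=1: 0.7500, K=2: 1.3125.
K = 2 is the first length at which the sum reaches 1.1000.

2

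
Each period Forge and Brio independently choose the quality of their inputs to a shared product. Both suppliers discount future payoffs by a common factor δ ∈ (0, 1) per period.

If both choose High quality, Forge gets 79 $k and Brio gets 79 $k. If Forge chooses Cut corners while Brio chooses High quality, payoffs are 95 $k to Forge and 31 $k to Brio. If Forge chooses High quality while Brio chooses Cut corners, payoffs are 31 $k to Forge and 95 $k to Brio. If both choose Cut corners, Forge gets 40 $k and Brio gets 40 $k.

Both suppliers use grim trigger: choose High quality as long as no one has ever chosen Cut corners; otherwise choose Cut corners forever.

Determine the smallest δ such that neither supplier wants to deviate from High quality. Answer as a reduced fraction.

16/55

79/(1−δ) ≥ 95 + 40δ/(1−δ)
79 ≥ 95 − 55δ
δ ≥ 16/55.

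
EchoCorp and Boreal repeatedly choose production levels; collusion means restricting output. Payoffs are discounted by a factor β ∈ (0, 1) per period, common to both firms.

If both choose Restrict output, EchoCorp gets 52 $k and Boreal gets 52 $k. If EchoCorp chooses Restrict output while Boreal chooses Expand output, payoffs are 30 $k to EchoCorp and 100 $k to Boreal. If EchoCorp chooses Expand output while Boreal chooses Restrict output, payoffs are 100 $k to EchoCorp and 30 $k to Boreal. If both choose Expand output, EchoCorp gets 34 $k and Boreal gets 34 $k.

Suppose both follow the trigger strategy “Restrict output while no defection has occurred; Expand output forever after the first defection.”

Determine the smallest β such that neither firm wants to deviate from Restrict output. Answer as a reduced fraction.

Cooperation forever yields 52 each period: 52/(1−β).
Deviating yields 100 once, then 34 forever: 100 + 34β/(1−β).
No profitable deviation requires 52/(1−β) ≥ 100 + 34β/(1−β).
Multiplying by (1−β): 52 ≥ 100(1−β) + 34β = 100 − 66β.
So 66β ≥ 48, i.e. β ≥ 48/66 = 8/11.

8/11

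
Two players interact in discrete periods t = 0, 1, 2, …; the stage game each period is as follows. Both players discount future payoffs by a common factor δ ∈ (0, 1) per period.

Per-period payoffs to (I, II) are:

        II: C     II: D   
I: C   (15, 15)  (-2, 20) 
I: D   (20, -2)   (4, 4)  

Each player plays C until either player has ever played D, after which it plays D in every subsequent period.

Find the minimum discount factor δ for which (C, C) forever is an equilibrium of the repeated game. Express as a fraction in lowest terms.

5/16

Cooperation forever yields 15 each period: 15/(1−δ).
Deviating yields 20 once, then 4 forever: 20 + 4δ/(1−δ).
No profitable deviation requires 15/(1−δ) ≥ 20 + 4δ/(1−δ).
Multiplying by (1−δ): 15 ≥ 20(1−δ) + 4δ = 20 − 16δ.
So 16δ ≥ 5, i.e. δ ≥ 5/16.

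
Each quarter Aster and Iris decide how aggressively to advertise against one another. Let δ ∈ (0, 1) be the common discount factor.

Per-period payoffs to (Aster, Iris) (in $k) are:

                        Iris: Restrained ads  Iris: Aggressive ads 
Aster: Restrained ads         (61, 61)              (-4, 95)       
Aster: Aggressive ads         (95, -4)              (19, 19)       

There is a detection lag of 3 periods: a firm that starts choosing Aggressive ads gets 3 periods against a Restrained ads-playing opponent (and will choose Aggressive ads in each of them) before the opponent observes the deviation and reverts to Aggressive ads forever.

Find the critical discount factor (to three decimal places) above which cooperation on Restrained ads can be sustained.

A deviator earns 95 for 3 periods, then 19 forever; cooperating earns 61 forever. Multiplying the IC by (1−δ):
61 ≥ 95(1−δ^3) + 19δ^3, so 76·δ^3 ≥ 34 and δ^3 ≥ 17/38.
δ ≥ (17/38)^(1/3) ≈ 0.765.

0.765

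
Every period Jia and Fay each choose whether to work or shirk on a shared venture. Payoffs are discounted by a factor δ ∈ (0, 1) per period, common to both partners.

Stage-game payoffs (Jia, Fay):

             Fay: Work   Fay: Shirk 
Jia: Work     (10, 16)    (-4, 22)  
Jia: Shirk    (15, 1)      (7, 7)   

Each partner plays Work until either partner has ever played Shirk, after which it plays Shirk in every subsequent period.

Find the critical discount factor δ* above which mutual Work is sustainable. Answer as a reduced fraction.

Jia: cooperation gives 10 each period; deviation gives 15 once then 7 forever.
  10/(1−δ) ≥ 15 + 7δ/(1−δ) ⇒ δ ≥ 5/8.
Fay: cooperation gives 16 each period; deviation gives 22 once then 7 forever.
  δ ≥ 6/15 = 2/5.
Both must hold, so the binding constraint is Jia's: δ ≥ 5/8.

5/8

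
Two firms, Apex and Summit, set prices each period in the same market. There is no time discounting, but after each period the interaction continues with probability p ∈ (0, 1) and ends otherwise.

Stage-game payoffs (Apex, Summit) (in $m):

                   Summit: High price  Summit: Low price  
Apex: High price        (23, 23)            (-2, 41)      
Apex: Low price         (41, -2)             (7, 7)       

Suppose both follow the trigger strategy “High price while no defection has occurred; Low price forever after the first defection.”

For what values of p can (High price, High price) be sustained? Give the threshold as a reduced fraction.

9/17

Expected cooperation value is 23 + p·23 + p²·23 + … = 23/(1−p); deviation gives 41 + p·7/(1−p).
23 ≥ 41(1−p) + 7p ⇒ 34p ≥ 18 ⇒ p ≥ 18/34 = 9/17.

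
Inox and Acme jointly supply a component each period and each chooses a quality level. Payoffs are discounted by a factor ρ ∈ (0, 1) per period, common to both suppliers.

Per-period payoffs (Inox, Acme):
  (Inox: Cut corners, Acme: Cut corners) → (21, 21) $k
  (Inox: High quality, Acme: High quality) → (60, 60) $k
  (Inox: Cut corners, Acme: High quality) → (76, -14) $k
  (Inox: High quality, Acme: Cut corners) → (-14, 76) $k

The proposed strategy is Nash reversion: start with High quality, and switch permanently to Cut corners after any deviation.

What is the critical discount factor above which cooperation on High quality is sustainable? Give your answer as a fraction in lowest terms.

One-period gain from deviating is 76 − 60 = 16. The loss is 60 − 21 = 39 in every subsequent period, with present value 39·ρ/(1−ρ).
Deviation is unprofitable when 39·ρ/(1−ρ) ≥ 16, i.e. ρ/(1−ρ) ≥ 16/39.
Equivalently ρ ≥ 16/(16+39) = 16/55.

16/55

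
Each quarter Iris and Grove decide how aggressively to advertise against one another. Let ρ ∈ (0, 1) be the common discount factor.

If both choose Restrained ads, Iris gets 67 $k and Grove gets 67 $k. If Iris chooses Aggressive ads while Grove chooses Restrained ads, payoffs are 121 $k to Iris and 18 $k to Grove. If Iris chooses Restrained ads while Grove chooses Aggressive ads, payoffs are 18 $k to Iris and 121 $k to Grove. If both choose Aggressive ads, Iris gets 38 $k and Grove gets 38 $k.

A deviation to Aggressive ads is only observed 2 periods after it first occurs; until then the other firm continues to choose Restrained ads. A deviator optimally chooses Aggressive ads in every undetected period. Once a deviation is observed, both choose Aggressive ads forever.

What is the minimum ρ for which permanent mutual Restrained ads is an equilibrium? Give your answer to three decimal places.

Deviating for the 2 undetected periods gains 121−67 = 54 per period over cooperation, then loses 67−38 = 29 per period forever once punishment starts.
Gain: 54(1 + ρ + … + ρ^1); loss: 29·ρ^2/(1−ρ).
No profitable deviation ⇔ 54(1−ρ^2) ≤ 29·ρ^2, i.e. ρ^2 ≥ 54/(54+29) = 54/83.
Hence ρ ≥ (54/83)^(1/2) ≈ 0.807.

0.807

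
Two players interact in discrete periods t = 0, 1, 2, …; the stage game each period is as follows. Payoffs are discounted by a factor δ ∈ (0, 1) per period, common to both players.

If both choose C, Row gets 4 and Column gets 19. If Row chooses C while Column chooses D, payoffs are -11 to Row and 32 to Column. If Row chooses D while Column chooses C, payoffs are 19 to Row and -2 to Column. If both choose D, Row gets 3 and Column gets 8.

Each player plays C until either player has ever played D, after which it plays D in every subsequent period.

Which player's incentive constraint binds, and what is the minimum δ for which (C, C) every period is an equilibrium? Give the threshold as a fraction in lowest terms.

Row; δ ≥ 15/16

Row: cooperation gives 4 each period; deviation gives 19 once then 3 forever.
  4/(1−δ) ≥ 19 + 3δ/(1−δ) ⇒ δ ≥ 15/16.
Column: cooperation gives 19 each period; deviation gives 32 once then 8 forever.
  δ ≥ 13/24.
Both must hold, so the binding constraint is Row's: δ ≥ 15/16.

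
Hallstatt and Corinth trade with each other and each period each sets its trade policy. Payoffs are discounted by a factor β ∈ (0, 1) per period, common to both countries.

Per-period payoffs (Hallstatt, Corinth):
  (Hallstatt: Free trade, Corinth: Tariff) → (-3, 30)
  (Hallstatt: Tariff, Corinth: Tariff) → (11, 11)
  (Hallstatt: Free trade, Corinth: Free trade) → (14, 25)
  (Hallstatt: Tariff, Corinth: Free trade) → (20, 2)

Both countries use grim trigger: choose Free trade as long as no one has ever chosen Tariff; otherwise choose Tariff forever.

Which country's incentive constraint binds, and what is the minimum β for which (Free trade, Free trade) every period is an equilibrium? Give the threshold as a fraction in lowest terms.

For Hallstatt: deviation gain 20−14 = 6, per-period punishment loss 14−11 = 3. IC gives β ≥ 6/9 = 2/3.
For Corinth: gain 5, loss 14 per period, so β ≥ 5/19.
The tighter constraint is Hallstatt's, so cooperation needs β ≥ 2/3.

Hallstatt; β ≥ 2/3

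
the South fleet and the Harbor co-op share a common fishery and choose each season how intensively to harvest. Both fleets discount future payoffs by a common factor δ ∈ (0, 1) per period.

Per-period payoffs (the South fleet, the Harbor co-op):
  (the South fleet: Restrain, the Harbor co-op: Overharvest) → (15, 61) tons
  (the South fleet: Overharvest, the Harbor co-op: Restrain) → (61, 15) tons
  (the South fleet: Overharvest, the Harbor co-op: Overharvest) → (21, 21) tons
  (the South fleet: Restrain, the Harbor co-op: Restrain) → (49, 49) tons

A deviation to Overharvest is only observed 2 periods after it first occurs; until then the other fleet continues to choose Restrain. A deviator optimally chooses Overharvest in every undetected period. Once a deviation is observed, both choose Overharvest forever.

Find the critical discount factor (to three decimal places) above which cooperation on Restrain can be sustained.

A deviator earns 61 for 2 periods, then 21 forever; cooperating earns 49 forever. Multiplying the IC by (1−δ):
49 ≥ 61(1−δ^2) + 21δ^2, so 40·δ^2 ≥ 12 and δ^2 ≥ 3/10.
δ ≥ (3/10)^(1/2) ≈ 0.548.

0.548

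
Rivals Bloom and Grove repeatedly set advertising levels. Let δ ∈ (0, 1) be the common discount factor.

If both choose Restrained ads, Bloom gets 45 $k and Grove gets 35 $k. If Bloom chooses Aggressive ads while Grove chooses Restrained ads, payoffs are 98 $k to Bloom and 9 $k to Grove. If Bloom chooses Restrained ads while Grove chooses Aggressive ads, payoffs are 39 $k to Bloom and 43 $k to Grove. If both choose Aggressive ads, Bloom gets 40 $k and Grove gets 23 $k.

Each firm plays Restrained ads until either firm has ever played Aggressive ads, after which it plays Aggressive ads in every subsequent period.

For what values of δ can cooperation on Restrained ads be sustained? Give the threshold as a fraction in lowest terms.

53/58

For Bloom: deviation gain 98−45 = 53, per-period punishment loss 45−40 = 5. IC gives δ ≥ 53/58.
For Grove: gain 8, loss 12 per period, so δ ≥ 8/20 = 2/5.
The tighter constraint is Bloom's, so cooperation needs δ ≥ 53/58.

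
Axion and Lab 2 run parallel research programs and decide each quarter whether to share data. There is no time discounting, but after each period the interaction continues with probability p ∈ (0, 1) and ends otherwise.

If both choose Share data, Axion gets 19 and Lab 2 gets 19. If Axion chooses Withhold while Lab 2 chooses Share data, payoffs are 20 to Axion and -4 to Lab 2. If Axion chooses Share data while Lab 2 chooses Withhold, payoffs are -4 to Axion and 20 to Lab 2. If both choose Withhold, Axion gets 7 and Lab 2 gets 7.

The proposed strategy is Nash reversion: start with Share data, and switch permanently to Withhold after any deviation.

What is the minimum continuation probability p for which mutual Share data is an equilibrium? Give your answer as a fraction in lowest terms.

Expected cooperation value is 19 + p·19 + p²·19 + … = 19/(1−p); deviation gives 20 + p·7/(1−p).
19 ≥ 20(1−p) + 7p ⇒ 13p ≥ 1 ⇒ p ≥ 1/13.

1/13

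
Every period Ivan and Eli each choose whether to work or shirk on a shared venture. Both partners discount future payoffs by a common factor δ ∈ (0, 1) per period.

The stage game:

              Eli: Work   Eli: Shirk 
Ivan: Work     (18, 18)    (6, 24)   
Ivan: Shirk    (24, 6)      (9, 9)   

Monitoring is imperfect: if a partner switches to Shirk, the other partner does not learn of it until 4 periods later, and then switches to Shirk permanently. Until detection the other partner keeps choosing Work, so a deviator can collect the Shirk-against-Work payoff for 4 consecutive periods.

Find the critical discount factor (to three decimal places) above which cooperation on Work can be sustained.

A deviator earns 24 for 4 periods, then 9 forever; cooperating earns 18 forever. Multiplying the IC by (1−δ):
18 ≥ 24(1−δ^4) + 9δ^4, so 15·δ^4 ≥ 6 and δ^4 ≥ 2/5.
δ ≥ (2/5)^(1/4) ≈ 0.795.

0.795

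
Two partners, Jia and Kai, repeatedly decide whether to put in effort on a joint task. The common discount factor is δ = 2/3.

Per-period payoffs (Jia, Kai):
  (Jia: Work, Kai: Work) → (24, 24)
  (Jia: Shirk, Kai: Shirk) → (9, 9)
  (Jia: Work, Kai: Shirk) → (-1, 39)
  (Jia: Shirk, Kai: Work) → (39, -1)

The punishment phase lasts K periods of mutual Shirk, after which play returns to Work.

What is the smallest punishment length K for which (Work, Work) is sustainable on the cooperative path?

No profitable deviation requires (24−9)(δ+…+δ^K) ≥ 39−24, i.e. δ+…+δ^K ≥ 1 ≈ 1.0000.
With δ = 2/3, the partial sums are K=1: 0.6667, K=2: 1.1111.
K = 2 is the first length at which the sum reaches 1.0000.

2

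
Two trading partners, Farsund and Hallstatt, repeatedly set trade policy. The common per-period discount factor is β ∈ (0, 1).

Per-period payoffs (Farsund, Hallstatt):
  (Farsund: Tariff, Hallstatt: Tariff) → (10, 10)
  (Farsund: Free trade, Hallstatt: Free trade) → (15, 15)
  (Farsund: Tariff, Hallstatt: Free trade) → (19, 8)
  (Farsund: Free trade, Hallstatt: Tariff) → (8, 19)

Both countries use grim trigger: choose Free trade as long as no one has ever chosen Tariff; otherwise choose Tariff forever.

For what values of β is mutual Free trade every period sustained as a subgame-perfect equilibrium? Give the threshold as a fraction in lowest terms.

One-period gain from deviating is 19 − 15 = 4. The loss is 15 − 10 = 5 in every subsequent period, with present value 5·β/(1−β).
Deviation is unprofitable when 5·β/(1−β) ≥ 4, i.e. β/(1−β) ≥ 4/5.
Equivalently β ≥ 4/(4+5) = 4/9.

4/9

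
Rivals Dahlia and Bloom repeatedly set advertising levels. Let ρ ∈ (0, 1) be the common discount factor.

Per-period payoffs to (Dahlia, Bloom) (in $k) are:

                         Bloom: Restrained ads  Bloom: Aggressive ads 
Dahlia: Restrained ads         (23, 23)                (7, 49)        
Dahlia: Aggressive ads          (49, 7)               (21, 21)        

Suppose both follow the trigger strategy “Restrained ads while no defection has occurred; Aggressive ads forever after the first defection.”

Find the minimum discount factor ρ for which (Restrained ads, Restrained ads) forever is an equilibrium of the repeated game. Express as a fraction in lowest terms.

13/14

23/(1−ρ) ≥ 49 + 21ρ/(1−ρ)
23 ≥ 49 − 28ρ
ρ ≥ 26/28 = 13/14.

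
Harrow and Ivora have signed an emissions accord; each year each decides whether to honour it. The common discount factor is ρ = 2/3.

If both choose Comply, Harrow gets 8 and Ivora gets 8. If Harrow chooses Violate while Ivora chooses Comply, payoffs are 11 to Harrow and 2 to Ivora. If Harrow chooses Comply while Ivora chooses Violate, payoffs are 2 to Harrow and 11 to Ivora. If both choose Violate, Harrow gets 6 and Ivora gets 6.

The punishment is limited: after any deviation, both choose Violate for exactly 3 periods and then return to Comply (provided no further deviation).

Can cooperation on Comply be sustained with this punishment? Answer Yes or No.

No

A one-shot deviation gives 11 now, then 6 for 3 periods, then back to 8.
Gain from deviating: (11−8) today; loss: (8−6) in each of the next 3 periods.
No-deviation condition: (8−6)(ρ+…+ρ^3) ≥ 11−8, i.e. ρ+…+ρ^3 ≥ 3/2.
At ρ = 2/3: ρ+…+ρ^3 = 1.4074 < 1.5000.
So cooperation is not sustainable.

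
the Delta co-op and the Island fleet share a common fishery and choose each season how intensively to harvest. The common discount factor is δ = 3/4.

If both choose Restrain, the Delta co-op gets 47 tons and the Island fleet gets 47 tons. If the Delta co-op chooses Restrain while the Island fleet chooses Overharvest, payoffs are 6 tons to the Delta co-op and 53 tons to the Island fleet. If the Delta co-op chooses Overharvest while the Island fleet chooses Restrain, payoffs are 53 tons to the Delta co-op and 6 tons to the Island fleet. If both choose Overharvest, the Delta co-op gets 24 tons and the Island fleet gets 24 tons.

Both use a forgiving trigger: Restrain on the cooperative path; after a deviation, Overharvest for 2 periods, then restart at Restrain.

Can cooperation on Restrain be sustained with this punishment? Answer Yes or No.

Comparing payoff streams over the 3 periods until play realigns: cooperate → 47(1+δ+…+δ^2); deviate → 53 + 24(δ+…+δ^2).
Cooperation is sustained iff (47−24)(δ+…+δ^2) ≥ 53−47.
δ+…+δ^2 = 3/4·(1−(3/4)^2)/(1−3/4) = 1.3125, and (53−47)/(47−24) = 0.2609.
1.3125 ≥ 0.2609, so cooperation is sustainable.

Yes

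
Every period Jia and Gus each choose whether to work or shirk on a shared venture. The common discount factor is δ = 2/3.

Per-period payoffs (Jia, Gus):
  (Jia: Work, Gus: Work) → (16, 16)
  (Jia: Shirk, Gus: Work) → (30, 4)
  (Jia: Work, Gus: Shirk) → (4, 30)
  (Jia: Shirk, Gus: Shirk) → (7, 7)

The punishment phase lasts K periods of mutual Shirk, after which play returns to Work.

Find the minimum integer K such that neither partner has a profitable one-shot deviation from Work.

4

IC: δ(1−δ^K)/(1−δ) ≥ (30−16)/(16−7) = 14/9.
With δ = 2/3: need 1 − δ^K ≥ 14/9·(1−2/3)/(2/3), i.e. δ^K ≤ 0.2222.
Since (2/3)^3 = 0.2963 and (2/3)^4 = 0.1975, the smallest such K is 4.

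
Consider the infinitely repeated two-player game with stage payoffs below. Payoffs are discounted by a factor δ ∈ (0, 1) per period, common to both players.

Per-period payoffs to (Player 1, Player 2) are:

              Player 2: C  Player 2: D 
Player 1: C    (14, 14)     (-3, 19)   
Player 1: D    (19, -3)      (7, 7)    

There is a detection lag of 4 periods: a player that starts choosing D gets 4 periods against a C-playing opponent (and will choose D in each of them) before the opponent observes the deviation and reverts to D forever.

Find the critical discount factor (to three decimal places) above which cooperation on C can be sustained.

0.803

Deviating for the 4 undetected periods gains 19−14 = 5 per period over cooperation, then loses 14−7 = 7 per period forever once punishment starts.
Gain: 5(1 + δ + … + δ^3); loss: 7·δ^4/(1−δ).
No profitable deviation ⇔ 5(1−δ^4) ≤ 7·δ^4, i.e. δ^4 ≥ 5/(5+7) = 5/12.
Hence δ ≥ (5/12)^(1/4) ≈ 0.803.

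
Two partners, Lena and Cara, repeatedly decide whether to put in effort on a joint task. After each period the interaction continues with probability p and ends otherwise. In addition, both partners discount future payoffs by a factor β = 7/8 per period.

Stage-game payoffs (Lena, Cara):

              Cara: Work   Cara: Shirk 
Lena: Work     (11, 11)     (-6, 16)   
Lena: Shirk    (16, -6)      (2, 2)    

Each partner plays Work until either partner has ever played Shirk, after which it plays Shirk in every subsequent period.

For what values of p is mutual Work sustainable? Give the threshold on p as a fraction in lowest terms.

20/49

With continuation probability p and discount β, the effective per-period discount factor is βp.
Grim-trigger IC: βp ≥ (16−11)/(16−2) = 5/14.
So p ≥ (5/14)/(7/8) = 20/49.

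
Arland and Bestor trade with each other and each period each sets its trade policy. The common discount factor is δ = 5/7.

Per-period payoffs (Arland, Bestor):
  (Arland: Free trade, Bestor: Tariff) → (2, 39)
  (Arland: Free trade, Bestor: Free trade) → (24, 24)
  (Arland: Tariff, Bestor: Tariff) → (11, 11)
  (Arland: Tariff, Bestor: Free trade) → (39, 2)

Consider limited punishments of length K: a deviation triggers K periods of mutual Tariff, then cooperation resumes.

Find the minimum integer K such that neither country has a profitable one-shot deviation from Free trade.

2

IC: δ(1−δ^K)/(1−δ) ≥ (39−24)/(24−11) = 15/13.
With δ = 5/7: need 1 − δ^K ≥ 15/13·(1−5/7)/(5/7), i.e. δ^K ≤ 0.5385.
Since (5/7)^1 = 0.7143 and (5/7)^2 = 0.5102, the smallest such K is 2.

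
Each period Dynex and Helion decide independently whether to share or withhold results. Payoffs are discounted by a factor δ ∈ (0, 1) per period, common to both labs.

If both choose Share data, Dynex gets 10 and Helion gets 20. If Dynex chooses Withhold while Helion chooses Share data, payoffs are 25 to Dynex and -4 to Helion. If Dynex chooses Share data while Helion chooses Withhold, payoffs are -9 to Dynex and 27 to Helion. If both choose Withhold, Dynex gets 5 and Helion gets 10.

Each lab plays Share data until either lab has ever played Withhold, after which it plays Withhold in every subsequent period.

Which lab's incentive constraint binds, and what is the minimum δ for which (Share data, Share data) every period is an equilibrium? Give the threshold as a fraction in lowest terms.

Dynex; δ ≥ 3/4

For Dynex: deviation gain 25−10 = 15, per-period punishment loss 10−5 = 5. IC gives δ ≥ 15/20 = 3/4.
For Helion: gain 7, loss 10 per period, so δ ≥ 7/17.
The tighter constraint is Dynex's, so cooperation needs δ ≥ 3/4.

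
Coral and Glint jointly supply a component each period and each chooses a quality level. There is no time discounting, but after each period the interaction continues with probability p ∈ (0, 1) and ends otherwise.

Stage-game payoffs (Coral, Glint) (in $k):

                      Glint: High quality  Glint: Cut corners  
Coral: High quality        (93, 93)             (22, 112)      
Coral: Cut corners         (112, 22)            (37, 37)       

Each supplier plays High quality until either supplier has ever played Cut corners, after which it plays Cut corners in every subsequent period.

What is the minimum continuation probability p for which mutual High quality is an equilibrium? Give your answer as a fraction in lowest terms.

19/75

With no time discounting, the continuation probability p plays the role of the discount factor.
Grim-trigger IC: 93/(1−p) ≥ 112 + 37p/(1−p) ⇒ p ≥ (112−93)/(112−37) = 19/75.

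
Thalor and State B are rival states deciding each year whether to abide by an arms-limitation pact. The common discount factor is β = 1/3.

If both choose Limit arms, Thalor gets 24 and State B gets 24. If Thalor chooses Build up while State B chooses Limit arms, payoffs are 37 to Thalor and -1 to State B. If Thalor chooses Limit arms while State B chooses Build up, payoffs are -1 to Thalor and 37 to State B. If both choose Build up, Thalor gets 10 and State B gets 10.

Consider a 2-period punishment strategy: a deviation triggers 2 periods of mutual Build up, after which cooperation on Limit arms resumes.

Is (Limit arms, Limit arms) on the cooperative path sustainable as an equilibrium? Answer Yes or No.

Comparing payoff streams over the 3 periods until play realigns: cooperate → 24(1+β+…+β^2); deviate → 37 + 10(β+…+β^2).
Cooperation is sustained iff (24−10)(β+…+β^2) ≥ 37−24.
β+…+β^2 = 1/3·(1−(1/3)^2)/(1−1/3) = 0.4444, and (37−24)/(24−10) = 0.9286.
0.4444 < 0.9286, so cooperation is not sustainable.

No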